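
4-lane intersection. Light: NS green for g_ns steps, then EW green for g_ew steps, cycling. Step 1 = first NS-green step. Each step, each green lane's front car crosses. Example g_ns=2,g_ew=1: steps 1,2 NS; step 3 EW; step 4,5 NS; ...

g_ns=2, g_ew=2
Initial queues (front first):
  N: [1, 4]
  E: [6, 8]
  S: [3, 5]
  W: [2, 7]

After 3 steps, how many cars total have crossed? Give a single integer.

Step 1 [NS]: N:car1-GO,E:wait,S:car3-GO,W:wait | queues: N=1 E=2 S=1 W=2
Step 2 [NS]: N:car4-GO,E:wait,S:car5-GO,W:wait | queues: N=0 E=2 S=0 W=2
Step 3 [EW]: N:wait,E:car6-GO,S:wait,W:car2-GO | queues: N=0 E=1 S=0 W=1
Cars crossed by step 3: 6

Answer: 6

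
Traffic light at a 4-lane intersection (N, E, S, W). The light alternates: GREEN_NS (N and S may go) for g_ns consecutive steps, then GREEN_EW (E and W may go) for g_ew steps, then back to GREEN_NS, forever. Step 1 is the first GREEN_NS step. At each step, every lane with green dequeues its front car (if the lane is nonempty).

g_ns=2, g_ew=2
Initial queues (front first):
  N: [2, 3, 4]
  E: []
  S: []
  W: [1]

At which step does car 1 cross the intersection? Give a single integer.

Step 1 [NS]: N:car2-GO,E:wait,S:empty,W:wait | queues: N=2 E=0 S=0 W=1
Step 2 [NS]: N:car3-GO,E:wait,S:empty,W:wait | queues: N=1 E=0 S=0 W=1
Step 3 [EW]: N:wait,E:empty,S:wait,W:car1-GO | queues: N=1 E=0 S=0 W=0
Step 4 [EW]: N:wait,E:empty,S:wait,W:empty | queues: N=1 E=0 S=0 W=0
Step 5 [NS]: N:car4-GO,E:wait,S:empty,W:wait | queues: N=0 E=0 S=0 W=0
Car 1 crosses at step 3

3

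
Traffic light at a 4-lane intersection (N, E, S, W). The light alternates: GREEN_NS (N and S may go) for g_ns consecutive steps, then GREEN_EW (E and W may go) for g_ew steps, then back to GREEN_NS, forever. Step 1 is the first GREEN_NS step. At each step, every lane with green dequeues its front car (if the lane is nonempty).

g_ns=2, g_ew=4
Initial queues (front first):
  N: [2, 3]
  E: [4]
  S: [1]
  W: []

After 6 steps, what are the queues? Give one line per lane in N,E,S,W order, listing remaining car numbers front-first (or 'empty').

Step 1 [NS]: N:car2-GO,E:wait,S:car1-GO,W:wait | queues: N=1 E=1 S=0 W=0
Step 2 [NS]: N:car3-GO,E:wait,S:empty,W:wait | queues: N=0 E=1 S=0 W=0
Step 3 [EW]: N:wait,E:car4-GO,S:wait,W:empty | queues: N=0 E=0 S=0 W=0

N: empty
E: empty
S: empty
W: empty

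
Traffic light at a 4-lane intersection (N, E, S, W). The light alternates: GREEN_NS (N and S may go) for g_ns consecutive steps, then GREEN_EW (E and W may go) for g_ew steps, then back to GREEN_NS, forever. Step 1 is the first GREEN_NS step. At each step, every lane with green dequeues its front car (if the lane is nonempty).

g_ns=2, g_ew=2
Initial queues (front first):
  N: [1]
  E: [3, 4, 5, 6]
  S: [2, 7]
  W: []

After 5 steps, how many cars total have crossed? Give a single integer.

Answer: 5

Derivation:
Step 1 [NS]: N:car1-GO,E:wait,S:car2-GO,W:wait | queues: N=0 E=4 S=1 W=0
Step 2 [NS]: N:empty,E:wait,S:car7-GO,W:wait | queues: N=0 E=4 S=0 W=0
Step 3 [EW]: N:wait,E:car3-GO,S:wait,W:empty | queues: N=0 E=3 S=0 W=0
Step 4 [EW]: N:wait,E:car4-GO,S:wait,W:empty | queues: N=0 E=2 S=0 W=0
Step 5 [NS]: N:empty,E:wait,S:empty,W:wait | queues: N=0 E=2 S=0 W=0
Cars crossed by step 5: 5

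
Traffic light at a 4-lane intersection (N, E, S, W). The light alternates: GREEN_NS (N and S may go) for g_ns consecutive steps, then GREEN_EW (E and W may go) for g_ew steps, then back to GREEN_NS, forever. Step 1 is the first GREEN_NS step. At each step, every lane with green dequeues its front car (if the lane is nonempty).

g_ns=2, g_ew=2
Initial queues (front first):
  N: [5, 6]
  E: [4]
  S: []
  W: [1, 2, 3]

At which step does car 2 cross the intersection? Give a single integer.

Step 1 [NS]: N:car5-GO,E:wait,S:empty,W:wait | queues: N=1 E=1 S=0 W=3
Step 2 [NS]: N:car6-GO,E:wait,S:empty,W:wait | queues: N=0 E=1 S=0 W=3
Step 3 [EW]: N:wait,E:car4-GO,S:wait,W:car1-GO | queues: N=0 E=0 S=0 W=2
Step 4 [EW]: N:wait,E:empty,S:wait,W:car2-GO | queues: N=0 E=0 S=0 W=1
Step 5 [NS]: N:empty,E:wait,S:empty,W:wait | queues: N=0 E=0 S=0 W=1
Step 6 [NS]: N:empty,E:wait,S:empty,W:wait | queues: N=0 E=0 S=0 W=1
Step 7 [EW]: N:wait,E:empty,S:wait,W:car3-GO | queues: N=0 E=0 S=0 W=0
Car 2 crosses at step 4

4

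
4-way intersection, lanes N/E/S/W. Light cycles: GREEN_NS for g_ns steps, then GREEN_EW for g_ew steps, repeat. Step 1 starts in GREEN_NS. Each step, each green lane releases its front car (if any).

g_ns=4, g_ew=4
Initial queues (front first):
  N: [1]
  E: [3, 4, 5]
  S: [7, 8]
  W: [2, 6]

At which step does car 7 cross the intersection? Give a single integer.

Step 1 [NS]: N:car1-GO,E:wait,S:car7-GO,W:wait | queues: N=0 E=3 S=1 W=2
Step 2 [NS]: N:empty,E:wait,S:car8-GO,W:wait | queues: N=0 E=3 S=0 W=2
Step 3 [NS]: N:empty,E:wait,S:empty,W:wait | queues: N=0 E=3 S=0 W=2
Step 4 [NS]: N:empty,E:wait,S:empty,W:wait | queues: N=0 E=3 S=0 W=2
Step 5 [EW]: N:wait,E:car3-GO,S:wait,W:car2-GO | queues: N=0 E=2 S=0 W=1
Step 6 [EW]: N:wait,E:car4-GO,S:wait,W:car6-GO | queues: N=0 E=1 S=0 W=0
Step 7 [EW]: N:wait,E:car5-GO,S:wait,W:empty | queues: N=0 E=0 S=0 W=0
Car 7 crosses at step 1

1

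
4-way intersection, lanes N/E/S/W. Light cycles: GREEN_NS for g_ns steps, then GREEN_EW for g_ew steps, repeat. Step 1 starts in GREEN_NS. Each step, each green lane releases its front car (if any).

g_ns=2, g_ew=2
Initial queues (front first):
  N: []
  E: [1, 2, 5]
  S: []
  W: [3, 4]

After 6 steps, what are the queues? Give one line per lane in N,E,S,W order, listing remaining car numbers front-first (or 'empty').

Step 1 [NS]: N:empty,E:wait,S:empty,W:wait | queues: N=0 E=3 S=0 W=2
Step 2 [NS]: N:empty,E:wait,S:empty,W:wait | queues: N=0 E=3 S=0 W=2
Step 3 [EW]: N:wait,E:car1-GO,S:wait,W:car3-GO | queues: N=0 E=2 S=0 W=1
Step 4 [EW]: N:wait,E:car2-GO,S:wait,W:car4-GO | queues: N=0 E=1 S=0 W=0
Step 5 [NS]: N:empty,E:wait,S:empty,W:wait | queues: N=0 E=1 S=0 W=0
Step 6 [NS]: N:empty,E:wait,S:empty,W:wait | queues: N=0 E=1 S=0 W=0

N: empty
E: 5
S: empty
W: empty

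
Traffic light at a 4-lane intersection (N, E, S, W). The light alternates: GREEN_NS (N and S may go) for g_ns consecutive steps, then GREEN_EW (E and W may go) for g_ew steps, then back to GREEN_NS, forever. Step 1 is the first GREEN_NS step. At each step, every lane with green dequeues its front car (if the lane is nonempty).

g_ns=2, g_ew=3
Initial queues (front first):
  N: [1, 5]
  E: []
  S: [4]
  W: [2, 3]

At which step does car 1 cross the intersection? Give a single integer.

Step 1 [NS]: N:car1-GO,E:wait,S:car4-GO,W:wait | queues: N=1 E=0 S=0 W=2
Step 2 [NS]: N:car5-GO,E:wait,S:empty,W:wait | queues: N=0 E=0 S=0 W=2
Step 3 [EW]: N:wait,E:empty,S:wait,W:car2-GO | queues: N=0 E=0 S=0 W=1
Step 4 [EW]: N:wait,E:empty,S:wait,W:car3-GO | queues: N=0 E=0 S=0 W=0
Car 1 crosses at step 1

1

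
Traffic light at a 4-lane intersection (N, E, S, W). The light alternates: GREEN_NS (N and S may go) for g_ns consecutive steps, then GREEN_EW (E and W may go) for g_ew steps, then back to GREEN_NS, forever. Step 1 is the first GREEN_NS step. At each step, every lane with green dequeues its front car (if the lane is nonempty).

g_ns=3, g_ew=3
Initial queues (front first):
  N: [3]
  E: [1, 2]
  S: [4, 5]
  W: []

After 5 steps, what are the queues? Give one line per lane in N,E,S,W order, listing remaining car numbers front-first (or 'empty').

Step 1 [NS]: N:car3-GO,E:wait,S:car4-GO,W:wait | queues: N=0 E=2 S=1 W=0
Step 2 [NS]: N:empty,E:wait,S:car5-GO,W:wait | queues: N=0 E=2 S=0 W=0
Step 3 [NS]: N:empty,E:wait,S:empty,W:wait | queues: N=0 E=2 S=0 W=0
Step 4 [EW]: N:wait,E:car1-GO,S:wait,W:empty | queues: N=0 E=1 S=0 W=0
Step 5 [EW]: N:wait,E:car2-GO,S:wait,W:empty | queues: N=0 E=0 S=0 W=0

N: empty
E: empty
S: empty
W: empty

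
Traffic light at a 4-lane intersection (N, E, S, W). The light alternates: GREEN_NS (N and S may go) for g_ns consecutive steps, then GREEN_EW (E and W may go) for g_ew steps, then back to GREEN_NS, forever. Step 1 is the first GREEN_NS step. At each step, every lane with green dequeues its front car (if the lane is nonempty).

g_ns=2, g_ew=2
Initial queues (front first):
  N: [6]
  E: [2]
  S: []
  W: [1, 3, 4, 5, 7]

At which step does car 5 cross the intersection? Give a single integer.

Step 1 [NS]: N:car6-GO,E:wait,S:empty,W:wait | queues: N=0 E=1 S=0 W=5
Step 2 [NS]: N:empty,E:wait,S:empty,W:wait | queues: N=0 E=1 S=0 W=5
Step 3 [EW]: N:wait,E:car2-GO,S:wait,W:car1-GO | queues: N=0 E=0 S=0 W=4
Step 4 [EW]: N:wait,E:empty,S:wait,W:car3-GO | queues: N=0 E=0 S=0 W=3
Step 5 [NS]: N:empty,E:wait,S:empty,W:wait | queues: N=0 E=0 S=0 W=3
Step 6 [NS]: N:empty,E:wait,S:empty,W:wait | queues: N=0 E=0 S=0 W=3
Step 7 [EW]: N:wait,E:empty,S:wait,W:car4-GO | queues: N=0 E=0 S=0 W=2
Step 8 [EW]: N:wait,E:empty,S:wait,W:car5-GO | queues: N=0 E=0 S=0 W=1
Step 9 [NS]: N:empty,E:wait,S:empty,W:wait | queues: N=0 E=0 S=0 W=1
Step 10 [NS]: N:empty,E:wait,S:empty,W:wait | queues: N=0 E=0 S=0 W=1
Step 11 [EW]: N:wait,E:empty,S:wait,W:car7-GO | queues: N=0 E=0 S=0 W=0
Car 5 crosses at step 8

8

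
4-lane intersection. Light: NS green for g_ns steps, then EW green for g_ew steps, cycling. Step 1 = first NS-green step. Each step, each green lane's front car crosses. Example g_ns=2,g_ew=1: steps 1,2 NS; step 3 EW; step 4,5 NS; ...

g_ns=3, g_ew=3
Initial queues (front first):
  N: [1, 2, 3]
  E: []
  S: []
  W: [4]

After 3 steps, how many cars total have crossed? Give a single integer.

Step 1 [NS]: N:car1-GO,E:wait,S:empty,W:wait | queues: N=2 E=0 S=0 W=1
Step 2 [NS]: N:car2-GO,E:wait,S:empty,W:wait | queues: N=1 E=0 S=0 W=1
Step 3 [NS]: N:car3-GO,E:wait,S:empty,W:wait | queues: N=0 E=0 S=0 W=1
Cars crossed by step 3: 3

Answer: 3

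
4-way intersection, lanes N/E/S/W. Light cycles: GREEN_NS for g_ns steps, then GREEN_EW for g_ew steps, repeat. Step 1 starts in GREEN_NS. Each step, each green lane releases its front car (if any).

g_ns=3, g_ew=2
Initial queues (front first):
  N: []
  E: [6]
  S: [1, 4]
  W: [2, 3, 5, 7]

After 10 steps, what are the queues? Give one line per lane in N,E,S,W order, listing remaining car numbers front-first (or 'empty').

Step 1 [NS]: N:empty,E:wait,S:car1-GO,W:wait | queues: N=0 E=1 S=1 W=4
Step 2 [NS]: N:empty,E:wait,S:car4-GO,W:wait | queues: N=0 E=1 S=0 W=4
Step 3 [NS]: N:empty,E:wait,S:empty,W:wait | queues: N=0 E=1 S=0 W=4
Step 4 [EW]: N:wait,E:car6-GO,S:wait,W:car2-GO | queues: N=0 E=0 S=0 W=3
Step 5 [EW]: N:wait,E:empty,S:wait,W:car3-GO | queues: N=0 E=0 S=0 W=2
Step 6 [NS]: N:empty,E:wait,S:empty,W:wait | queues: N=0 E=0 S=0 W=2
Step 7 [NS]: N:empty,E:wait,S:empty,W:wait | queues: N=0 E=0 S=0 W=2
Step 8 [NS]: N:empty,E:wait,S:empty,W:wait | queues: N=0 E=0 S=0 W=2
Step 9 [EW]: N:wait,E:empty,S:wait,W:car5-GO | queues: N=0 E=0 S=0 W=1
Step 10 [EW]: N:wait,E:empty,S:wait,W:car7-GO | queues: N=0 E=0 S=0 W=0

N: empty
E: empty
S: empty
W: empty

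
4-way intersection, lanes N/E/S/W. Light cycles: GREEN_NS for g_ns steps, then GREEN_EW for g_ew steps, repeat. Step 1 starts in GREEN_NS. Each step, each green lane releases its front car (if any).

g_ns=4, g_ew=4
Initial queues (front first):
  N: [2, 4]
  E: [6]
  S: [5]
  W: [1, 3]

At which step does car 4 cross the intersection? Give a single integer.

Step 1 [NS]: N:car2-GO,E:wait,S:car5-GO,W:wait | queues: N=1 E=1 S=0 W=2
Step 2 [NS]: N:car4-GO,E:wait,S:empty,W:wait | queues: N=0 E=1 S=0 W=2
Step 3 [NS]: N:empty,E:wait,S:empty,W:wait | queues: N=0 E=1 S=0 W=2
Step 4 [NS]: N:empty,E:wait,S:empty,W:wait | queues: N=0 E=1 S=0 W=2
Step 5 [EW]: N:wait,E:car6-GO,S:wait,W:car1-GO | queues: N=0 E=0 S=0 W=1
Step 6 [EW]: N:wait,E:empty,S:wait,W:car3-GO | queues: N=0 E=0 S=0 W=0
Car 4 crosses at step 2

2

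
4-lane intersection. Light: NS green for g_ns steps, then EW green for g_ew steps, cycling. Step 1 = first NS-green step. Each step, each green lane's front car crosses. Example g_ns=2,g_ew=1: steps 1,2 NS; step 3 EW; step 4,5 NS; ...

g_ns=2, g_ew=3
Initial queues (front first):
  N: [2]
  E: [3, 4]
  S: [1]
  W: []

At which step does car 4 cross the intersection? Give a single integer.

Step 1 [NS]: N:car2-GO,E:wait,S:car1-GO,W:wait | queues: N=0 E=2 S=0 W=0
Step 2 [NS]: N:empty,E:wait,S:empty,W:wait | queues: N=0 E=2 S=0 W=0
Step 3 [EW]: N:wait,E:car3-GO,S:wait,W:empty | queues: N=0 E=1 S=0 W=0
Step 4 [EW]: N:wait,E:car4-GO,S:wait,W:empty | queues: N=0 E=0 S=0 W=0
Car 4 crosses at step 4

4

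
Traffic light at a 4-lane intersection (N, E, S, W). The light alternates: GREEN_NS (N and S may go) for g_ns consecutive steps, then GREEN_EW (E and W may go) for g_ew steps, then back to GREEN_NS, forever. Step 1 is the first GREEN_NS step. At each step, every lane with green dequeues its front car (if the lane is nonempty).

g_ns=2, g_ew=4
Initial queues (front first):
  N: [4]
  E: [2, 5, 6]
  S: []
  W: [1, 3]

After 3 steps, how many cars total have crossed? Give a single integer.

Step 1 [NS]: N:car4-GO,E:wait,S:empty,W:wait | queues: N=0 E=3 S=0 W=2
Step 2 [NS]: N:empty,E:wait,S:empty,W:wait | queues: N=0 E=3 S=0 W=2
Step 3 [EW]: N:wait,E:car2-GO,S:wait,W:car1-GO | queues: N=0 E=2 S=0 W=1
Cars crossed by step 3: 3

Answer: 3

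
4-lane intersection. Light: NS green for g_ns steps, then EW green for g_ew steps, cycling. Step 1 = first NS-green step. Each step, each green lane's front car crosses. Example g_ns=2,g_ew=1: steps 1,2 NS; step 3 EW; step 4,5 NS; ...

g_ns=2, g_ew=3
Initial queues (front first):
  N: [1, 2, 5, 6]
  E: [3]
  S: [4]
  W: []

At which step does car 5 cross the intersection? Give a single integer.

Step 1 [NS]: N:car1-GO,E:wait,S:car4-GO,W:wait | queues: N=3 E=1 S=0 W=0
Step 2 [NS]: N:car2-GO,E:wait,S:empty,W:wait | queues: N=2 E=1 S=0 W=0
Step 3 [EW]: N:wait,E:car3-GO,S:wait,W:empty | queues: N=2 E=0 S=0 W=0
Step 4 [EW]: N:wait,E:empty,S:wait,W:empty | queues: N=2 E=0 S=0 W=0
Step 5 [EW]: N:wait,E:empty,S:wait,W:empty | queues: N=2 E=0 S=0 W=0
Step 6 [NS]: N:car5-GO,E:wait,S:empty,W:wait | queues: N=1 E=0 S=0 W=0
Step 7 [NS]: N:car6-GO,E:wait,S:empty,W:wait | queues: N=0 E=0 S=0 W=0
Car 5 crosses at step 6

6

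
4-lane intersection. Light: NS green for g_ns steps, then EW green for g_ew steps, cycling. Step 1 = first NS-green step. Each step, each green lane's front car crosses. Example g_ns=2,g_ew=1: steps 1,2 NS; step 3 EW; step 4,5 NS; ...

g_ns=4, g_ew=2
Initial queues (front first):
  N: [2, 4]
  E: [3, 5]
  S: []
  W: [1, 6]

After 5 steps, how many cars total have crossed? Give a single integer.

Step 1 [NS]: N:car2-GO,E:wait,S:empty,W:wait | queues: N=1 E=2 S=0 W=2
Step 2 [NS]: N:car4-GO,E:wait,S:empty,W:wait | queues: N=0 E=2 S=0 W=2
Step 3 [NS]: N:empty,E:wait,S:empty,W:wait | queues: N=0 E=2 S=0 W=2
Step 4 [NS]: N:empty,E:wait,S:empty,W:wait | queues: N=0 E=2 S=0 W=2
Step 5 [EW]: N:wait,E:car3-GO,S:wait,W:car1-GO | queues: N=0 E=1 S=0 W=1
Cars crossed by step 5: 4

Answer: 4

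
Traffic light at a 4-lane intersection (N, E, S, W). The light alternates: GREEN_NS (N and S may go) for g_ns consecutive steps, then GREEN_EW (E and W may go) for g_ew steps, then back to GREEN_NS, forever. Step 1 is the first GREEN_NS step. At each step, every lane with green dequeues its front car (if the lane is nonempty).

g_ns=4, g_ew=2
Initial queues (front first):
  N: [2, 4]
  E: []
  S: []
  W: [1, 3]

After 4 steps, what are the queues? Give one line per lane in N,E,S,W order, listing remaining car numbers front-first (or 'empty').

Step 1 [NS]: N:car2-GO,E:wait,S:empty,W:wait | queues: N=1 E=0 S=0 W=2
Step 2 [NS]: N:car4-GO,E:wait,S:empty,W:wait | queues: N=0 E=0 S=0 W=2
Step 3 [NS]: N:empty,E:wait,S:empty,W:wait | queues: N=0 E=0 S=0 W=2
Step 4 [NS]: N:empty,E:wait,S:empty,W:wait | queues: N=0 E=0 S=0 W=2

N: empty
E: empty
S: empty
W: 1 3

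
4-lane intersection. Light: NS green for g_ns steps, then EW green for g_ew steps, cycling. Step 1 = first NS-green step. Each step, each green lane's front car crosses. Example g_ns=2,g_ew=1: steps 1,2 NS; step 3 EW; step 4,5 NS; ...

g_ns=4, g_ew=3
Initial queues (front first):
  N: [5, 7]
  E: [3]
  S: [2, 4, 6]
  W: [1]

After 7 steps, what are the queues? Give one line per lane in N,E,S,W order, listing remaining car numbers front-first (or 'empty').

Step 1 [NS]: N:car5-GO,E:wait,S:car2-GO,W:wait | queues: N=1 E=1 S=2 W=1
Step 2 [NS]: N:car7-GO,E:wait,S:car4-GO,W:wait | queues: N=0 E=1 S=1 W=1
Step 3 [NS]: N:empty,E:wait,S:car6-GO,W:wait | queues: N=0 E=1 S=0 W=1
Step 4 [NS]: N:empty,E:wait,S:empty,W:wait | queues: N=0 E=1 S=0 W=1
Step 5 [EW]: N:wait,E:car3-GO,S:wait,W:car1-GO | queues: N=0 E=0 S=0 W=0

N: empty
E: empty
S: empty
W: empty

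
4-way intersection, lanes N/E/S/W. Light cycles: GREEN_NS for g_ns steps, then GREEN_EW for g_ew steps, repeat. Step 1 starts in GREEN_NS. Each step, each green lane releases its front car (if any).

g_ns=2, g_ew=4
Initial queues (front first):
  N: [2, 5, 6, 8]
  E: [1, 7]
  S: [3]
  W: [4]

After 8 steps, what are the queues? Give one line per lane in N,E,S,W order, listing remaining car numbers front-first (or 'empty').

Step 1 [NS]: N:car2-GO,E:wait,S:car3-GO,W:wait | queues: N=3 E=2 S=0 W=1
Step 2 [NS]: N:car5-GO,E:wait,S:empty,W:wait | queues: N=2 E=2 S=0 W=1
Step 3 [EW]: N:wait,E:car1-GO,S:wait,W:car4-GO | queues: N=2 E=1 S=0 W=0
Step 4 [EW]: N:wait,E:car7-GO,S:wait,W:empty | queues: N=2 E=0 S=0 W=0
Step 5 [EW]: N:wait,E:empty,S:wait,W:empty | queues: N=2 E=0 S=0 W=0
Step 6 [EW]: N:wait,E:empty,S:wait,W:empty | queues: N=2 E=0 S=0 W=0
Step 7 [NS]: N:car6-GO,E:wait,S:empty,W:wait | queues: N=1 E=0 S=0 W=0
Step 8 [NS]: N:car8-GO,E:wait,S:empty,W:wait | queues: N=0 E=0 S=0 W=0

N: empty
E: empty
S: empty
W: empty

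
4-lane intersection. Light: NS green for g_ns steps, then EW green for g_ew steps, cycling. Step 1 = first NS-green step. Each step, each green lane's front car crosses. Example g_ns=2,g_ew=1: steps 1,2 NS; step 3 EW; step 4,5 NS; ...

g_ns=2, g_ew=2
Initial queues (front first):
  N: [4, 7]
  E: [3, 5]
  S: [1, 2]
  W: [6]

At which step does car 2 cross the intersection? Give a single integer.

Step 1 [NS]: N:car4-GO,E:wait,S:car1-GO,W:wait | queues: N=1 E=2 S=1 W=1
Step 2 [NS]: N:car7-GO,E:wait,S:car2-GO,W:wait | queues: N=0 E=2 S=0 W=1
Step 3 [EW]: N:wait,E:car3-GO,S:wait,W:car6-GO | queues: N=0 E=1 S=0 W=0
Step 4 [EW]: N:wait,E:car5-GO,S:wait,W:empty | queues: N=0 E=0 S=0 W=0
Car 2 crosses at step 2

2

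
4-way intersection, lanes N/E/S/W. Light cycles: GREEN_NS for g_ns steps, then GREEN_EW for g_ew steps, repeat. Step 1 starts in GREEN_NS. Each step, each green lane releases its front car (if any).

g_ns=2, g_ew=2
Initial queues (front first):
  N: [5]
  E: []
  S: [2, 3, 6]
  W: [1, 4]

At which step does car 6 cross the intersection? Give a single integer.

Step 1 [NS]: N:car5-GO,E:wait,S:car2-GO,W:wait | queues: N=0 E=0 S=2 W=2
Step 2 [NS]: N:empty,E:wait,S:car3-GO,W:wait | queues: N=0 E=0 S=1 W=2
Step 3 [EW]: N:wait,E:empty,S:wait,W:car1-GO | queues: N=0 E=0 S=1 W=1
Step 4 [EW]: N:wait,E:empty,S:wait,W:car4-GO | queues: N=0 E=0 S=1 W=0
Step 5 [NS]: N:empty,E:wait,S:car6-GO,W:wait | queues: N=0 E=0 S=0 W=0
Car 6 crosses at step 5

5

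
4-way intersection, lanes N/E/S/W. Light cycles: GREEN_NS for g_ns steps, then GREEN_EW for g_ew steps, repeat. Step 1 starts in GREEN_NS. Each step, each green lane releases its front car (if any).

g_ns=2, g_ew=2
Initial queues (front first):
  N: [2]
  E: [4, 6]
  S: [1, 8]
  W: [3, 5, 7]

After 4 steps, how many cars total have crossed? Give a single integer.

Step 1 [NS]: N:car2-GO,E:wait,S:car1-GO,W:wait | queues: N=0 E=2 S=1 W=3
Step 2 [NS]: N:empty,E:wait,S:car8-GO,W:wait | queues: N=0 E=2 S=0 W=3
Step 3 [EW]: N:wait,E:car4-GO,S:wait,W:car3-GO | queues: N=0 E=1 S=0 W=2
Step 4 [EW]: N:wait,E:car6-GO,S:wait,W:car5-GO | queues: N=0 E=0 S=0 W=1
Cars crossed by step 4: 7

Answer: 7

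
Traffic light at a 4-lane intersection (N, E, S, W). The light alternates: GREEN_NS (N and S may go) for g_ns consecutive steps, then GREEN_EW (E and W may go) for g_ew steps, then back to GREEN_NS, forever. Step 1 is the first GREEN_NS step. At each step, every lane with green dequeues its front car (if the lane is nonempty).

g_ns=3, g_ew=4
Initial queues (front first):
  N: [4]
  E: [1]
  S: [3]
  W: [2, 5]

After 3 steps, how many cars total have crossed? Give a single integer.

Answer: 2

Derivation:
Step 1 [NS]: N:car4-GO,E:wait,S:car3-GO,W:wait | queues: N=0 E=1 S=0 W=2
Step 2 [NS]: N:empty,E:wait,S:empty,W:wait | queues: N=0 E=1 S=0 W=2
Step 3 [NS]: N:empty,E:wait,S:empty,W:wait | queues: N=0 E=1 S=0 W=2
Cars crossed by step 3: 2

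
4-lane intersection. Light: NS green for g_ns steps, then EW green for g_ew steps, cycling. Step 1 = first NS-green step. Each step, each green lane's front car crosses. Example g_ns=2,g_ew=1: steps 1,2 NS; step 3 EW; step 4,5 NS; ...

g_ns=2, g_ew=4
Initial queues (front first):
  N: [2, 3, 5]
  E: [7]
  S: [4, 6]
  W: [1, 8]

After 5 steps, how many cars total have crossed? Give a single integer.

Step 1 [NS]: N:car2-GO,E:wait,S:car4-GO,W:wait | queues: N=2 E=1 S=1 W=2
Step 2 [NS]: N:car3-GO,E:wait,S:car6-GO,W:wait | queues: N=1 E=1 S=0 W=2
Step 3 [EW]: N:wait,E:car7-GO,S:wait,W:car1-GO | queues: N=1 E=0 S=0 W=1
Step 4 [EW]: N:wait,E:empty,S:wait,W:car8-GO | queues: N=1 E=0 S=0 W=0
Step 5 [EW]: N:wait,E:empty,S:wait,W:empty | queues: N=1 E=0 S=0 W=0
Cars crossed by step 5: 7

Answer: 7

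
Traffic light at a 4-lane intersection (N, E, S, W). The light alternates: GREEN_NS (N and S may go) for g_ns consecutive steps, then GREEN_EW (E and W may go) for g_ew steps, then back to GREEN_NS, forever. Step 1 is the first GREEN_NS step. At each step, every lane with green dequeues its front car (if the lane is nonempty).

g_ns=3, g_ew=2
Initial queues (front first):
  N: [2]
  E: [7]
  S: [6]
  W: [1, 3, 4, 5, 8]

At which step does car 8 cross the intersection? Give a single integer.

Step 1 [NS]: N:car2-GO,E:wait,S:car6-GO,W:wait | queues: N=0 E=1 S=0 W=5
Step 2 [NS]: N:empty,E:wait,S:empty,W:wait | queues: N=0 E=1 S=0 W=5
Step 3 [NS]: N:empty,E:wait,S:empty,W:wait | queues: N=0 E=1 S=0 W=5
Step 4 [EW]: N:wait,E:car7-GO,S:wait,W:car1-GO | queues: N=0 E=0 S=0 W=4
Step 5 [EW]: N:wait,E:empty,S:wait,W:car3-GO | queues: N=0 E=0 S=0 W=3
Step 6 [NS]: N:empty,E:wait,S:empty,W:wait | queues: N=0 E=0 S=0 W=3
Step 7 [NS]: N:empty,E:wait,S:empty,W:wait | queues: N=0 E=0 S=0 W=3
Step 8 [NS]: N:empty,E:wait,S:empty,W:wait | queues: N=0 E=0 S=0 W=3
Step 9 [EW]: N:wait,E:empty,S:wait,W:car4-GO | queues: N=0 E=0 S=0 W=2
Step 10 [EW]: N:wait,E:empty,S:wait,W:car5-GO | queues: N=0 E=0 S=0 W=1
Step 11 [NS]: N:empty,E:wait,S:empty,W:wait | queues: N=0 E=0 S=0 W=1
Step 12 [NS]: N:empty,E:wait,S:empty,W:wait | queues: N=0 E=0 S=0 W=1
Step 13 [NS]: N:empty,E:wait,S:empty,W:wait | queues: N=0 E=0 S=0 W=1
Step 14 [EW]: N:wait,E:empty,S:wait,W:car8-GO | queues: N=0 E=0 S=0 W=0
Car 8 crosses at step 14

14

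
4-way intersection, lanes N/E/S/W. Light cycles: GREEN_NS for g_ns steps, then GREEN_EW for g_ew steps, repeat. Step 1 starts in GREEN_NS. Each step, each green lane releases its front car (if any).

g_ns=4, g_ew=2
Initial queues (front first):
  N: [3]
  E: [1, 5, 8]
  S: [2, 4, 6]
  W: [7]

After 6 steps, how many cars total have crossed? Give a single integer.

Step 1 [NS]: N:car3-GO,E:wait,S:car2-GO,W:wait | queues: N=0 E=3 S=2 W=1
Step 2 [NS]: N:empty,E:wait,S:car4-GO,W:wait | queues: N=0 E=3 S=1 W=1
Step 3 [NS]: N:empty,E:wait,S:car6-GO,W:wait | queues: N=0 E=3 S=0 W=1
Step 4 [NS]: N:empty,E:wait,S:empty,W:wait | queues: N=0 E=3 S=0 W=1
Step 5 [EW]: N:wait,E:car1-GO,S:wait,W:car7-GO | queues: N=0 E=2 S=0 W=0
Step 6 [EW]: N:wait,E:car5-GO,S:wait,W:empty | queues: N=0 E=1 S=0 W=0
Cars crossed by step 6: 7

Answer: 7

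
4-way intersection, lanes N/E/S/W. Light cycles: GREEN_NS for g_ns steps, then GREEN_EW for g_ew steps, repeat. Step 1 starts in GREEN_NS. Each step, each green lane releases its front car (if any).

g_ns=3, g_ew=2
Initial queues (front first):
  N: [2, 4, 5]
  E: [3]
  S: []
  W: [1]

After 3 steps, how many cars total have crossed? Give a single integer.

Step 1 [NS]: N:car2-GO,E:wait,S:empty,W:wait | queues: N=2 E=1 S=0 W=1
Step 2 [NS]: N:car4-GO,E:wait,S:empty,W:wait | queues: N=1 E=1 S=0 W=1
Step 3 [NS]: N:car5-GO,E:wait,S:empty,W:wait | queues: N=0 E=1 S=0 W=1
Cars crossed by step 3: 3

Answer: 3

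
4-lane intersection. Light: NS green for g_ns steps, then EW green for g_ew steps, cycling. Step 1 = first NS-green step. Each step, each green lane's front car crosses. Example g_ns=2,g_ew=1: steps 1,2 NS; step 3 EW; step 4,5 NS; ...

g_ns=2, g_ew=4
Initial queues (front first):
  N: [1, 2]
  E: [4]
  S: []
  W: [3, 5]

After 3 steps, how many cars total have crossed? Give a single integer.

Answer: 4

Derivation:
Step 1 [NS]: N:car1-GO,E:wait,S:empty,W:wait | queues: N=1 E=1 S=0 W=2
Step 2 [NS]: N:car2-GO,E:wait,S:empty,W:wait | queues: N=0 E=1 S=0 W=2
Step 3 [EW]: N:wait,E:car4-GO,S:wait,W:car3-GO | queues: N=0 E=0 S=0 W=1
Cars crossed by step 3: 4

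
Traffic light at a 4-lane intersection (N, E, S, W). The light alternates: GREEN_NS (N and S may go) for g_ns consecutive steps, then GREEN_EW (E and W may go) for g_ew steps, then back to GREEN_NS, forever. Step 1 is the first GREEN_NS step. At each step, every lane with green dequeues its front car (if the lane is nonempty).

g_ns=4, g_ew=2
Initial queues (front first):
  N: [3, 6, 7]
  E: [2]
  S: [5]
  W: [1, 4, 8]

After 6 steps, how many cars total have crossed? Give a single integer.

Step 1 [NS]: N:car3-GO,E:wait,S:car5-GO,W:wait | queues: N=2 E=1 S=0 W=3
Step 2 [NS]: N:car6-GO,E:wait,S:empty,W:wait | queues: N=1 E=1 S=0 W=3
Step 3 [NS]: N:car7-GO,E:wait,S:empty,W:wait | queues: N=0 E=1 S=0 W=3
Step 4 [NS]: N:empty,E:wait,S:empty,W:wait | queues: N=0 E=1 S=0 W=3
Step 5 [EW]: N:wait,E:car2-GO,S:wait,W:car1-GO | queues: N=0 E=0 S=0 W=2
Step 6 [EW]: N:wait,E:empty,S:wait,W:car4-GO | queues: N=0 E=0 S=0 W=1
Cars crossed by step 6: 7

Answer: 7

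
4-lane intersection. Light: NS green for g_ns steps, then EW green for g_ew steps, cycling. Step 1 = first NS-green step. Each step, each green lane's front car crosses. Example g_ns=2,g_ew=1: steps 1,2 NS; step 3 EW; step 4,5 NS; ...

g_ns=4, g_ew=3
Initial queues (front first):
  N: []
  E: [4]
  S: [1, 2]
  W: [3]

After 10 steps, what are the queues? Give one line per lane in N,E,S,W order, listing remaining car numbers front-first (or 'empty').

Step 1 [NS]: N:empty,E:wait,S:car1-GO,W:wait | queues: N=0 E=1 S=1 W=1
Step 2 [NS]: N:empty,E:wait,S:car2-GO,W:wait | queues: N=0 E=1 S=0 W=1
Step 3 [NS]: N:empty,E:wait,S:empty,W:wait | queues: N=0 E=1 S=0 W=1
Step 4 [NS]: N:empty,E:wait,S:empty,W:wait | queues: N=0 E=1 S=0 W=1
Step 5 [EW]: N:wait,E:car4-GO,S:wait,W:car3-GO | queues: N=0 E=0 S=0 W=0

N: empty
E: empty
S: empty
W: empty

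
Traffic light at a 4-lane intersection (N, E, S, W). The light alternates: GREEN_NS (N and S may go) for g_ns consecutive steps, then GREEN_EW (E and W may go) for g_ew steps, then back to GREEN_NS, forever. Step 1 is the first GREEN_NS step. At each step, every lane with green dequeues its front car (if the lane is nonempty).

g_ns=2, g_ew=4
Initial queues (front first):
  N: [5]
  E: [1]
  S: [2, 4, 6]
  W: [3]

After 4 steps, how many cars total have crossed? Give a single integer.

Answer: 5

Derivation:
Step 1 [NS]: N:car5-GO,E:wait,S:car2-GO,W:wait | queues: N=0 E=1 S=2 W=1
Step 2 [NS]: N:empty,E:wait,S:car4-GO,W:wait | queues: N=0 E=1 S=1 W=1
Step 3 [EW]: N:wait,E:car1-GO,S:wait,W:car3-GO | queues: N=0 E=0 S=1 W=0
Step 4 [EW]: N:wait,E:empty,S:wait,W:empty | queues: N=0 E=0 S=1 W=0
Cars crossed by step 4: 5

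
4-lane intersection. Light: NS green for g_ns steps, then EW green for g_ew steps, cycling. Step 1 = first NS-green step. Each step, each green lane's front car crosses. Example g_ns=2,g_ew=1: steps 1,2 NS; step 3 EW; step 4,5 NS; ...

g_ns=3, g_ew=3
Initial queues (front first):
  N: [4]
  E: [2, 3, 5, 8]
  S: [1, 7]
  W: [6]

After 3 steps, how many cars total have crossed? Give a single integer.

Step 1 [NS]: N:car4-GO,E:wait,S:car1-GO,W:wait | queues: N=0 E=4 S=1 W=1
Step 2 [NS]: N:empty,E:wait,S:car7-GO,W:wait | queues: N=0 E=4 S=0 W=1
Step 3 [NS]: N:empty,E:wait,S:empty,W:wait | queues: N=0 E=4 S=0 W=1
Cars crossed by step 3: 3

Answer: 3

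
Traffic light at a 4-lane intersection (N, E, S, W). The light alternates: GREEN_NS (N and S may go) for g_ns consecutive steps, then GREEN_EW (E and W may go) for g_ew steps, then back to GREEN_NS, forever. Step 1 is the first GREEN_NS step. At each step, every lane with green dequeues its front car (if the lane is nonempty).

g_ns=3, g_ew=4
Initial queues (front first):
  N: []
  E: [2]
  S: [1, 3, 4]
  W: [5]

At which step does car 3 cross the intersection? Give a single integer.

Step 1 [NS]: N:empty,E:wait,S:car1-GO,W:wait | queues: N=0 E=1 S=2 W=1
Step 2 [NS]: N:empty,E:wait,S:car3-GO,W:wait | queues: N=0 E=1 S=1 W=1
Step 3 [NS]: N:empty,E:wait,S:car4-GO,W:wait | queues: N=0 E=1 S=0 W=1
Step 4 [EW]: N:wait,E:car2-GO,S:wait,W:car5-GO | queues: N=0 E=0 S=0 W=0
Car 3 crosses at step 2

2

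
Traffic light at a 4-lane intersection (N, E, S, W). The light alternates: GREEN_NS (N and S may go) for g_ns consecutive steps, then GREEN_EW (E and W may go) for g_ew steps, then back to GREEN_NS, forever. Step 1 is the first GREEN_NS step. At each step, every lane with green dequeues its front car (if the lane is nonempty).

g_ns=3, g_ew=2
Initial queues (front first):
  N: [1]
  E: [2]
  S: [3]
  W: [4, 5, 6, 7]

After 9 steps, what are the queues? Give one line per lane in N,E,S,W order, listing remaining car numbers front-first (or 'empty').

Step 1 [NS]: N:car1-GO,E:wait,S:car3-GO,W:wait | queues: N=0 E=1 S=0 W=4
Step 2 [NS]: N:empty,E:wait,S:empty,W:wait | queues: N=0 E=1 S=0 W=4
Step 3 [NS]: N:empty,E:wait,S:empty,W:wait | queues: N=0 E=1 S=0 W=4
Step 4 [EW]: N:wait,E:car2-GO,S:wait,W:car4-GO | queues: N=0 E=0 S=0 W=3
Step 5 [EW]: N:wait,E:empty,S:wait,W:car5-GO | queues: N=0 E=0 S=0 W=2
Step 6 [NS]: N:empty,E:wait,S:empty,W:wait | queues: N=0 E=0 S=0 W=2
Step 7 [NS]: N:empty,E:wait,S:empty,W:wait | queues: N=0 E=0 S=0 W=2
Step 8 [NS]: N:empty,E:wait,S:empty,W:wait | queues: N=0 E=0 S=0 W=2
Step 9 [EW]: N:wait,E:empty,S:wait,W:car6-GO | queues: N=0 E=0 S=0 W=1

N: empty
E: empty
S: empty
W: 7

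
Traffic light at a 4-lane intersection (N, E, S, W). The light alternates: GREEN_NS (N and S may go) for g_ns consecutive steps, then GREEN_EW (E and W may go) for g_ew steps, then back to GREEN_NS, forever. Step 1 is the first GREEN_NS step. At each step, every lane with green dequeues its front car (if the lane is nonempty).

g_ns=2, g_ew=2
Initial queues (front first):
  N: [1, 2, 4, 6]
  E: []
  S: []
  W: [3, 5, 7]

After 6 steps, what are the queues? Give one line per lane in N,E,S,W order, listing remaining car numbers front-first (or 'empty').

Step 1 [NS]: N:car1-GO,E:wait,S:empty,W:wait | queues: N=3 E=0 S=0 W=3
Step 2 [NS]: N:car2-GO,E:wait,S:empty,W:wait | queues: N=2 E=0 S=0 W=3
Step 3 [EW]: N:wait,E:empty,S:wait,W:car3-GO | queues: N=2 E=0 S=0 W=2
Step 4 [EW]: N:wait,E:empty,S:wait,W:car5-GO | queues: N=2 E=0 S=0 W=1
Step 5 [NS]: N:car4-GO,E:wait,S:empty,W:wait | queues: N=1 E=0 S=0 W=1
Step 6 [NS]: N:car6-GO,E:wait,S:empty,W:wait | queues: N=0 E=0 S=0 W=1

N: empty
E: empty
S: empty
W: 7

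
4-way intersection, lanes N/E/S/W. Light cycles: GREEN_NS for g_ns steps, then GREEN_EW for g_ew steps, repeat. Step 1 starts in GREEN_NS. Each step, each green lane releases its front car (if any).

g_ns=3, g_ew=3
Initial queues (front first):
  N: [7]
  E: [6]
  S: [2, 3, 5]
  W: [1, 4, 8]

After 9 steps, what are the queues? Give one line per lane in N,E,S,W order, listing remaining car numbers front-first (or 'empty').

Step 1 [NS]: N:car7-GO,E:wait,S:car2-GO,W:wait | queues: N=0 E=1 S=2 W=3
Step 2 [NS]: N:empty,E:wait,S:car3-GO,W:wait | queues: N=0 E=1 S=1 W=3
Step 3 [NS]: N:empty,E:wait,S:car5-GO,W:wait | queues: N=0 E=1 S=0 W=3
Step 4 [EW]: N:wait,E:car6-GO,S:wait,W:car1-GO | queues: N=0 E=0 S=0 W=2
Step 5 [EW]: N:wait,E:empty,S:wait,W:car4-GO | queues: N=0 E=0 S=0 W=1
Step 6 [EW]: N:wait,E:empty,S:wait,W:car8-GO | queues: N=0 E=0 S=0 W=0

N: empty
E: empty
S: empty
W: empty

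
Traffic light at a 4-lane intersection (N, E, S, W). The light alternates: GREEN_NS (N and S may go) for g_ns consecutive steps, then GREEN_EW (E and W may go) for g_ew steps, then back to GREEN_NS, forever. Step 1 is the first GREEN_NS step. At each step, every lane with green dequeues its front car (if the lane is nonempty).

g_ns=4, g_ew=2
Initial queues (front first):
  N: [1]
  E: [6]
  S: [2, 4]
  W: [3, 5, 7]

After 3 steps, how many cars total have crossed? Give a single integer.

Answer: 3

Derivation:
Step 1 [NS]: N:car1-GO,E:wait,S:car2-GO,W:wait | queues: N=0 E=1 S=1 W=3
Step 2 [NS]: N:empty,E:wait,S:car4-GO,W:wait | queues: N=0 E=1 S=0 W=3
Step 3 [NS]: N:empty,E:wait,S:empty,W:wait | queues: N=0 E=1 S=0 W=3
Cars crossed by step 3: 3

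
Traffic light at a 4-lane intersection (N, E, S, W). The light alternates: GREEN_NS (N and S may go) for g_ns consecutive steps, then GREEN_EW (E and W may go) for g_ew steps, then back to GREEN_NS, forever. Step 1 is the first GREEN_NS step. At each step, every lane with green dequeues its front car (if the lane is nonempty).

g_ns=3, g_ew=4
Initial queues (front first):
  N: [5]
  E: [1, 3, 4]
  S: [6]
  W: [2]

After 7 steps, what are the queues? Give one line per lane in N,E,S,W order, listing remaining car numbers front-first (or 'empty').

Step 1 [NS]: N:car5-GO,E:wait,S:car6-GO,W:wait | queues: N=0 E=3 S=0 W=1
Step 2 [NS]: N:empty,E:wait,S:empty,W:wait | queues: N=0 E=3 S=0 W=1
Step 3 [NS]: N:empty,E:wait,S:empty,W:wait | queues: N=0 E=3 S=0 W=1
Step 4 [EW]: N:wait,E:car1-GO,S:wait,W:car2-GO | queues: N=0 E=2 S=0 W=0
Step 5 [EW]: N:wait,E:car3-GO,S:wait,W:empty | queues: N=0 E=1 S=0 W=0
Step 6 [EW]: N:wait,E:car4-GO,S:wait,W:empty | queues: N=0 E=0 S=0 W=0

N: empty
E: empty
S: empty
W: empty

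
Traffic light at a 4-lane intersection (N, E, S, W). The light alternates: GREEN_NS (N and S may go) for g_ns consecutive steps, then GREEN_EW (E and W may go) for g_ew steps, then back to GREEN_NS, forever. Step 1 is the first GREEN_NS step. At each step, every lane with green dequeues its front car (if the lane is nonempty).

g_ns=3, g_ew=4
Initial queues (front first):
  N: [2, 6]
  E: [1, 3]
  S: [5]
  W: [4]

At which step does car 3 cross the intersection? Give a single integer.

Step 1 [NS]: N:car2-GO,E:wait,S:car5-GO,W:wait | queues: N=1 E=2 S=0 W=1
Step 2 [NS]: N:car6-GO,E:wait,S:empty,W:wait | queues: N=0 E=2 S=0 W=1
Step 3 [NS]: N:empty,E:wait,S:empty,W:wait | queues: N=0 E=2 S=0 W=1
Step 4 [EW]: N:wait,E:car1-GO,S:wait,W:car4-GO | queues: N=0 E=1 S=0 W=0
Step 5 [EW]: N:wait,E:car3-GO,S:wait,W:empty | queues: N=0 E=0 S=0 W=0
Car 3 crosses at step 5

5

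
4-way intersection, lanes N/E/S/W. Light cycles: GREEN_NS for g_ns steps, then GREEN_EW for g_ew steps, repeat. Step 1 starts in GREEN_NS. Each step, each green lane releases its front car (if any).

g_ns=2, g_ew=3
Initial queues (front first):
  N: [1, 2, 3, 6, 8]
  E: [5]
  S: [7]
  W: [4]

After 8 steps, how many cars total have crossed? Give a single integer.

Answer: 7

Derivation:
Step 1 [NS]: N:car1-GO,E:wait,S:car7-GO,W:wait | queues: N=4 E=1 S=0 W=1
Step 2 [NS]: N:car2-GO,E:wait,S:empty,W:wait | queues: N=3 E=1 S=0 W=1
Step 3 [EW]: N:wait,E:car5-GO,S:wait,W:car4-GO | queues: N=3 E=0 S=0 W=0
Step 4 [EW]: N:wait,E:empty,S:wait,W:empty | queues: N=3 E=0 S=0 W=0
Step 5 [EW]: N:wait,E:empty,S:wait,W:empty | queues: N=3 E=0 S=0 W=0
Step 6 [NS]: N:car3-GO,E:wait,S:empty,W:wait | queues: N=2 E=0 S=0 W=0
Step 7 [NS]: N:car6-GO,E:wait,S:empty,W:wait | queues: N=1 E=0 S=0 W=0
Step 8 [EW]: N:wait,E:empty,S:wait,W:empty | queues: N=1 E=0 S=0 W=0
Cars crossed by step 8: 7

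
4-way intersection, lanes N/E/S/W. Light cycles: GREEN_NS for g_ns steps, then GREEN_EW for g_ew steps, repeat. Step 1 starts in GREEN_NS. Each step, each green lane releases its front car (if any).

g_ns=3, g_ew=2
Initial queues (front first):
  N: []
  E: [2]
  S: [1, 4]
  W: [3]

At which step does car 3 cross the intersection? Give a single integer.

Step 1 [NS]: N:empty,E:wait,S:car1-GO,W:wait | queues: N=0 E=1 S=1 W=1
Step 2 [NS]: N:empty,E:wait,S:car4-GO,W:wait | queues: N=0 E=1 S=0 W=1
Step 3 [NS]: N:empty,E:wait,S:empty,W:wait | queues: N=0 E=1 S=0 W=1
Step 4 [EW]: N:wait,E:car2-GO,S:wait,W:car3-GO | queues: N=0 E=0 S=0 W=0
Car 3 crosses at step 4

4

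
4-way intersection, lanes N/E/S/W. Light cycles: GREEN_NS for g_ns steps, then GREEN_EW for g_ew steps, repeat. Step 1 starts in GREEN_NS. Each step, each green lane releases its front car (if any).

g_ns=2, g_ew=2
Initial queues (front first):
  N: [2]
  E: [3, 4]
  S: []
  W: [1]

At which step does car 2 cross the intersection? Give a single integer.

Step 1 [NS]: N:car2-GO,E:wait,S:empty,W:wait | queues: N=0 E=2 S=0 W=1
Step 2 [NS]: N:empty,E:wait,S:empty,W:wait | queues: N=0 E=2 S=0 W=1
Step 3 [EW]: N:wait,E:car3-GO,S:wait,W:car1-GO | queues: N=0 E=1 S=0 W=0
Step 4 [EW]: N:wait,E:car4-GO,S:wait,W:empty | queues: N=0 E=0 S=0 W=0
Car 2 crosses at step 1

1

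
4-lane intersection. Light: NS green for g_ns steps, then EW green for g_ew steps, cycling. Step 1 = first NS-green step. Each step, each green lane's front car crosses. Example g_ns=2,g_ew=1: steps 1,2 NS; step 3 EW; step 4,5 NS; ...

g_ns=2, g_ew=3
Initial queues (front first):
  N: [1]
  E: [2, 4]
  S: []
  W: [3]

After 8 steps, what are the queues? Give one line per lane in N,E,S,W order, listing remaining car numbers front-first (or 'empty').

Step 1 [NS]: N:car1-GO,E:wait,S:empty,W:wait | queues: N=0 E=2 S=0 W=1
Step 2 [NS]: N:empty,E:wait,S:empty,W:wait | queues: N=0 E=2 S=0 W=1
Step 3 [EW]: N:wait,E:car2-GO,S:wait,W:car3-GO | queues: N=0 E=1 S=0 W=0
Step 4 [EW]: N:wait,E:car4-GO,S:wait,W:empty | queues: N=0 E=0 S=0 W=0

N: empty
E: empty
S: empty
W: empty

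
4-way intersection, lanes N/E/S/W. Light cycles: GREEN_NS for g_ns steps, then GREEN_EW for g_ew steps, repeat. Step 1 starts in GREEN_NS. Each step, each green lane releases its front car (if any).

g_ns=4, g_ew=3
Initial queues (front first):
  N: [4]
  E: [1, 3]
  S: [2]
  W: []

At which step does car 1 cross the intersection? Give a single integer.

Step 1 [NS]: N:car4-GO,E:wait,S:car2-GO,W:wait | queues: N=0 E=2 S=0 W=0
Step 2 [NS]: N:empty,E:wait,S:empty,W:wait | queues: N=0 E=2 S=0 W=0
Step 3 [NS]: N:empty,E:wait,S:empty,W:wait | queues: N=0 E=2 S=0 W=0
Step 4 [NS]: N:empty,E:wait,S:empty,W:wait | queues: N=0 E=2 S=0 W=0
Step 5 [EW]: N:wait,E:car1-GO,S:wait,W:empty | queues: N=0 E=1 S=0 W=0
Step 6 [EW]: N:wait,E:car3-GO,S:wait,W:empty | queues: N=0 E=0 S=0 W=0
Car 1 crosses at step 5

5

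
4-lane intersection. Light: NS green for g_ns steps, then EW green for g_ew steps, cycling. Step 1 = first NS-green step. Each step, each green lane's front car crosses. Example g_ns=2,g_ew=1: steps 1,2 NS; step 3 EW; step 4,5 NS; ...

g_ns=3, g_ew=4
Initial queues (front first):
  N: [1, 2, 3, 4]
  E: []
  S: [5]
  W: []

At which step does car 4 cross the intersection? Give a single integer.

Step 1 [NS]: N:car1-GO,E:wait,S:car5-GO,W:wait | queues: N=3 E=0 S=0 W=0
Step 2 [NS]: N:car2-GO,E:wait,S:empty,W:wait | queues: N=2 E=0 S=0 W=0
Step 3 [NS]: N:car3-GO,E:wait,S:empty,W:wait | queues: N=1 E=0 S=0 W=0
Step 4 [EW]: N:wait,E:empty,S:wait,W:empty | queues: N=1 E=0 S=0 W=0
Step 5 [EW]: N:wait,E:empty,S:wait,W:empty | queues: N=1 E=0 S=0 W=0
Step 6 [EW]: N:wait,E:empty,S:wait,W:empty | queues: N=1 E=0 S=0 W=0
Step 7 [EW]: N:wait,E:empty,S:wait,W:empty | queues: N=1 E=0 S=0 W=0
Step 8 [NS]: N:car4-GO,E:wait,S:empty,W:wait | queues: N=0 E=0 S=0 W=0
Car 4 crosses at step 8

8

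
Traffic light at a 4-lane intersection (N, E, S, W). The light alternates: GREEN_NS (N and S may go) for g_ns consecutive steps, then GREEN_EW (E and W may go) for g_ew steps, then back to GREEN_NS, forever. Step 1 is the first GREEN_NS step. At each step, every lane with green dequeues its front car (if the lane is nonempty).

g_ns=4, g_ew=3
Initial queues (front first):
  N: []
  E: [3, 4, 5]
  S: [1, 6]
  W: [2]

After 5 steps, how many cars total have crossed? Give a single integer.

Step 1 [NS]: N:empty,E:wait,S:car1-GO,W:wait | queues: N=0 E=3 S=1 W=1
Step 2 [NS]: N:empty,E:wait,S:car6-GO,W:wait | queues: N=0 E=3 S=0 W=1
Step 3 [NS]: N:empty,E:wait,S:empty,W:wait | queues: N=0 E=3 S=0 W=1
Step 4 [NS]: N:empty,E:wait,S:empty,W:wait | queues: N=0 E=3 S=0 W=1
Step 5 [EW]: N:wait,E:car3-GO,S:wait,W:car2-GO | queues: N=0 E=2 S=0 W=0
Cars crossed by step 5: 4

Answer: 4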